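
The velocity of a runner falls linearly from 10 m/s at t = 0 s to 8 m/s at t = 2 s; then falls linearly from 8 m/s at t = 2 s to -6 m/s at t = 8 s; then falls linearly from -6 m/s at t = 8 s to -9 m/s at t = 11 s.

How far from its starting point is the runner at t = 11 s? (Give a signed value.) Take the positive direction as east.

1.5 m

Displacement is the signed area under the v-t curve.
0–2 s: ½(10 + 8)(2) = 18 m
2–8 s: ½(8 + -6)(6) = 6 m
8–11 s: ½(-6 + -9)(3) = -22.5 m
Net displacement = 1.5 m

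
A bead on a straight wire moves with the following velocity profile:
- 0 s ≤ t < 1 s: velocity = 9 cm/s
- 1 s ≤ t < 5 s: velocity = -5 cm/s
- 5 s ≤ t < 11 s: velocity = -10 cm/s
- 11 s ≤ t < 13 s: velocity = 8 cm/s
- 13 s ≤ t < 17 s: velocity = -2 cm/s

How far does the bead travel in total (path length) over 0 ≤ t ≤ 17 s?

Distance (not displacement) is the total path length: add the absolute areas under v-t.
0–1 s: |9| × 1 = 9 cm
1–5 s: |-5| × 4 = 20 cm
5–11 s: |-10| × 6 = 60 cm
11–13 s: |8| × 2 = 16 cm
13–17 s: |-2| × 4 = 8 cm
Total distance = 113 cm

113 cm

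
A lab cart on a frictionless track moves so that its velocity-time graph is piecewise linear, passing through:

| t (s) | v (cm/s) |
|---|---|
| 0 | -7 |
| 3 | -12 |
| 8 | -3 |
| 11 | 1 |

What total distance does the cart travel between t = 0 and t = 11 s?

Total distance travelled is ∫|v| dt — sum the magnitudes of each area piece.
0–3 s: |½(-7 + -12)(3)| = 28.5 cm
3–8 s: |½(-12 + -3)(5)| = 37.5 cm
8–11 s: v = 0 at t = 10.25 s; triangle areas 3.375 + 0.375 = 3.75 cm
Total distance = 69.75 cm

69.75 cm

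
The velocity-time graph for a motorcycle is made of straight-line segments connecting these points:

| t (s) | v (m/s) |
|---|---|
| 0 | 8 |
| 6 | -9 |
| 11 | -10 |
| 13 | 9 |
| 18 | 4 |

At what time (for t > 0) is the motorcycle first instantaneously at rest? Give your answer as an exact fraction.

v changes sign on 0–6 s (from 8 to -9); the graph is linear there, so v = 0 at t = 0 + (-8)·(6 − 0)/(-9 − 8) = 48/17 s.

t = 48/17 s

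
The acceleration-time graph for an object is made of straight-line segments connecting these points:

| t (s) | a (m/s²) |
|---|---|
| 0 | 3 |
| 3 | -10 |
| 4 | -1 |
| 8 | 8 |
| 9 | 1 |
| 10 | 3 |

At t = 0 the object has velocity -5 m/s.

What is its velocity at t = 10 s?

-0.5 m/s

Δv equals the area under the a-t graph; then v = v₀ + Δv.
0–3 s: ½(3 + -10)(3) = -10.5 m/s
3–4 s: ½(-10 + -1)(1) = -5.5 m/s
4–8 s: ½(-1 + 8)(4) = 14 m/s
8–9 s: ½(8 + 1)(1) = 4.5 m/s
9–10 s: ½(1 + 3)(1) = 2 m/s
Δv = 4.5 m/s, so v(10) = -5 + (4.5) = -0.5 m/s.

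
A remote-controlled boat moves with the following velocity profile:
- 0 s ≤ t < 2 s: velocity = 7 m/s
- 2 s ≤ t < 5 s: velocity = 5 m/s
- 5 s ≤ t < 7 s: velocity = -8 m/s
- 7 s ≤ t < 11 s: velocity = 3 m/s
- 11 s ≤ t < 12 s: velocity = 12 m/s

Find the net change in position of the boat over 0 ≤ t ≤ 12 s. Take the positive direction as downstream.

37 m

Displacement is the signed area under the v-t curve.
0–2 s: 7 × 2 = 14 m
2–5 s: 5 × 3 = 15 m
5–7 s: -8 × 2 = -16 m
7–11 s: 3 × 4 = 12 m
11–12 s: 12 × 1 = 12 m
Net displacement = 37 m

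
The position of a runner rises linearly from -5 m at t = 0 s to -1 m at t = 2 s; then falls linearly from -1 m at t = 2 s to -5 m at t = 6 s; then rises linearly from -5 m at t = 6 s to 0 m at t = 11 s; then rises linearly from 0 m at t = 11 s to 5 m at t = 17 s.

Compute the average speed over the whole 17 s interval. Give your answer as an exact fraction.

18/17 m/s

Average speed = (total path length)/(elapsed time); on a piecewise-linear x-t graph the path length is Σ|Δx|.
0–2 s: |Δx| = |-1 − -5| = 4 m
2–6 s: |Δx| = |-5 − -1| = 4 m
6–11 s: |Δx| = |0 − -5| = 5 m
11–17 s: |Δx| = |5 − 0| = 5 m
Total path = 18 m; average speed = 18/17 = 18/17 m/s.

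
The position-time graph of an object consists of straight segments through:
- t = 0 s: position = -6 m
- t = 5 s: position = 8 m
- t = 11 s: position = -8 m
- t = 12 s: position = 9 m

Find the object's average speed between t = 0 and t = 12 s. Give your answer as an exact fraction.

47/12 m/s

Average speed = (total path length)/(elapsed time); on a piecewise-linear x-t graph the path length is Σ|Δx|.
0–5 s: |Δx| = |8 − -6| = 14 m
5–11 s: |Δx| = |-8 − 8| = 16 m
11–12 s: |Δx| = |9 − -8| = 17 m
Total path = 47 m; average speed = 47/12 = 47/12 m/s.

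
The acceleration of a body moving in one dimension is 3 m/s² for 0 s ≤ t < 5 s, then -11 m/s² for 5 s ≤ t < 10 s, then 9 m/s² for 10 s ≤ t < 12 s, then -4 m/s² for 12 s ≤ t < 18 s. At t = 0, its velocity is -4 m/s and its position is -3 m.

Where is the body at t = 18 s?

-366 m

On each constant-a segment, Δv = aΔt and Δx = v₀Δt + ½aΔt²; chain segment to segment.
0–5 s: v starts -4 m/s; Δx = -4·5 + ½·3·5² = 17.5 m; v ends 11 m/s.
5–10 s: v starts 11 m/s; Δx = 11·5 + ½·-11·5² = -82.5 m; v ends -44 m/s.
10–12 s: v starts -44 m/s; Δx = -44·2 + ½·9·2² = -70 m; v ends -26 m/s.
12–18 s: v starts -26 m/s; Δx = -26·6 + ½·-4·6² = -228 m; v ends -50 m/s.
x(18) = -3 + Σ Δx = -366 m.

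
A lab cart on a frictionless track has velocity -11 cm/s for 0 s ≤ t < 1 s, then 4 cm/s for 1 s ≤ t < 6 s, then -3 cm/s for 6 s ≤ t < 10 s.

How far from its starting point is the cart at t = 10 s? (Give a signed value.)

-3 cm

Displacement is the signed area under the v-t curve.
0–1 s: -11 × 1 = -11 cm
1–6 s: 4 × 5 = 20 cm
6–10 s: -3 × 4 = -12 cm
Net displacement = -3 cm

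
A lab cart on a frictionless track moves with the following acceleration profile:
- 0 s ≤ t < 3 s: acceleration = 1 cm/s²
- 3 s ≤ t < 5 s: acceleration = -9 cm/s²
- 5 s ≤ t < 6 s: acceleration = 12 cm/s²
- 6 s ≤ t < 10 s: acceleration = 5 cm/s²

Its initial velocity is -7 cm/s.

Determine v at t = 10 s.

10 cm/s

Δv equals the area under the a-t graph; then v = v₀ + Δv.
0–3 s: 1 × 3 = 3 cm/s
3–5 s: -9 × 2 = -18 cm/s
5–6 s: 12 × 1 = 12 cm/s
6–10 s: 5 × 4 = 20 cm/s
Δv = 17 cm/s, so v(10) = -7 + (17) = 10 cm/s.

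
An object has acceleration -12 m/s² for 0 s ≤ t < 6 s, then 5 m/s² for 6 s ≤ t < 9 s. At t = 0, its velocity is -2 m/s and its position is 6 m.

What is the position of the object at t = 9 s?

-421.5 m

On each constant-a segment, Δv = aΔt and Δx = v₀Δt + ½aΔt²; chain segment to segment.
0–6 s: v starts -2 m/s; Δx = -2·6 + ½·-12·6² = -228 m; v ends -74 m/s.
6–9 s: v starts -74 m/s; Δx = -74·3 + ½·5·3² = -199.5 m; v ends -59 m/s.
x(9) = 6 + Σ Δx = -421.5 m.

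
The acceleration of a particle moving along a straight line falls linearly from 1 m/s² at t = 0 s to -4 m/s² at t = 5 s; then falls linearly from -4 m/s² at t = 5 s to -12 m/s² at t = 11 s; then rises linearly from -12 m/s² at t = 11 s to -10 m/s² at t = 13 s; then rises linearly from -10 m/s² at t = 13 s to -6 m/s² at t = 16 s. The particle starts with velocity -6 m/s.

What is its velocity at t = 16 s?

-107.5 m/s

Δv equals the area under the a-t graph; then v = v₀ + Δv.
0–5 s: ½(1 + -4)(5) = -7.5 m/s
5–11 s: ½(-4 + -12)(6) = -48 m/s
11–13 s: ½(-12 + -10)(2) = -22 m/s
13–16 s: ½(-10 + -6)(3) = -24 m/s
Δv = -101.5 m/s, so v(16) = -6 + (-101.5) = -107.5 m/s.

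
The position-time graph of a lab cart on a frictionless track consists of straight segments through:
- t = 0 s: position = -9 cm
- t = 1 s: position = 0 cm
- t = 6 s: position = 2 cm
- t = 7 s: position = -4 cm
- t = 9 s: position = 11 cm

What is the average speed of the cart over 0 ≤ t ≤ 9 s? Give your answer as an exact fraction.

Average speed = (total path length)/(elapsed time); on a piecewise-linear x-t graph the path length is Σ|Δx|.
0–1 s: |Δx| = |0 − -9| = 9 cm
1–6 s: |Δx| = |2 − 0| = 2 cm
6–7 s: |Δx| = |-4 − 2| = 6 cm
7–9 s: |Δx| = |11 − -4| = 15 cm
Total path = 32 cm; average speed = 32/9 = 32/9 cm/s.

32/9 cm/s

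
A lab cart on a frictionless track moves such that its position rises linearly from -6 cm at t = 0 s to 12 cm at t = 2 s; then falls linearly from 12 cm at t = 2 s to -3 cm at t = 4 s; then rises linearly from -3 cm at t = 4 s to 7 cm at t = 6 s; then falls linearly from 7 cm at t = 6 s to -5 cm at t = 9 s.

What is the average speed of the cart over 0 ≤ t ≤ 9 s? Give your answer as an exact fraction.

55/9 cm/s

Average speed = (total path length)/(elapsed time); on a piecewise-linear x-t graph the path length is Σ|Δx|.
0–2 s: |Δx| = |12 − -6| = 18 cm
2–4 s: |Δx| = |-3 − 12| = 15 cm
4–6 s: |Δx| = |7 − -3| = 10 cm
6–9 s: |Δx| = |-5 − 7| = 12 cm
Total path = 55 cm; average speed = 55/9 = 55/9 cm/s.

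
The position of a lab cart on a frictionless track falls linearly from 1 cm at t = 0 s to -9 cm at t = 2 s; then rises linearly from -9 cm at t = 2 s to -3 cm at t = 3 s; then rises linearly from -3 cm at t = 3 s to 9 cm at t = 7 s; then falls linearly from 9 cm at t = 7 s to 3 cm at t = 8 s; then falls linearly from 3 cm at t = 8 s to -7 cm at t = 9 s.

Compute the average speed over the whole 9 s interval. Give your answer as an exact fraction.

Average speed = (total path length)/(elapsed time); on a piecewise-linear x-t graph the path length is Σ|Δx|.
0–2 s: |Δx| = |-9 − 1| = 10 cm
2–3 s: |Δx| = |-3 − -9| = 6 cm
3–7 s: |Δx| = |9 − -3| = 12 cm
7–8 s: |Δx| = |3 − 9| = 6 cm
8–9 s: |Δx| = |-7 − 3| = 10 cm
Total path = 44 cm; average speed = 44/9 = 44/9 cm/s.

44/9 cm/s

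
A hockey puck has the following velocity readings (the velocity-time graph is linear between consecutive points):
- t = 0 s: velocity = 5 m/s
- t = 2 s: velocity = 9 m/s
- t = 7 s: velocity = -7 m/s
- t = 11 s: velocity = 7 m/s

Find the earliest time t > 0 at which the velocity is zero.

t = 4.8125 s

v changes sign on 2–7 s (from 9 to -7); the graph is linear there, so v = 0 at t = 2 + (-9)·(7 − 2)/(-7 − 9) = 4.8125 s.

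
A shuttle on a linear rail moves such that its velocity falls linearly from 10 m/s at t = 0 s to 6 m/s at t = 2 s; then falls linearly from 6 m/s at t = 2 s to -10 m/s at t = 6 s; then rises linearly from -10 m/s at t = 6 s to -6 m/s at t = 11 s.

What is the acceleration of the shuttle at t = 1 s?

Acceleration is the slope of the v-t graph on 0–2 s: (6 − 10)/(2 − 0) = -2 m/s².

-2 m/s²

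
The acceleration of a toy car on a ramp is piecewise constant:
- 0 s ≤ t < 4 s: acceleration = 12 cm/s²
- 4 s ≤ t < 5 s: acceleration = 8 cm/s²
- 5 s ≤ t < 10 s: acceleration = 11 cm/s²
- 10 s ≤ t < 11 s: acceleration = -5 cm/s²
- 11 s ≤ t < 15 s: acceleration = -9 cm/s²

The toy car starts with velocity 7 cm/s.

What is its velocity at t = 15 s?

77 cm/s

Δv equals the area under the a-t graph; then v = v₀ + Δv.
0–4 s: 12 × 4 = 48 cm/s
4–5 s: 8 × 1 = 8 cm/s
5–10 s: 11 × 5 = 55 cm/s
10–11 s: -5 × 1 = -5 cm/s
11–15 s: -9 × 4 = -36 cm/s
Δv = 70 cm/s, so v(15) = 7 + (70) = 77 cm/s.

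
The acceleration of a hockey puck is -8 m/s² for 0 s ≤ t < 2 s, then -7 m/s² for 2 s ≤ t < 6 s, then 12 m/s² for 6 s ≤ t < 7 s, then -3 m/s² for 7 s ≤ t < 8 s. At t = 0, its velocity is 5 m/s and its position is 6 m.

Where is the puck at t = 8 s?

-161.5 m

On each constant-a segment, Δv = aΔt and Δx = v₀Δt + ½aΔt²; chain segment to segment.
0–2 s: v starts 5 m/s; Δx = 5·2 + ½·-8·2² = -6 m; v ends -11 m/s.
2–6 s: v starts -11 m/s; Δx = -11·4 + ½·-7·4² = -100 m; v ends -39 m/s.
6–7 s: v starts -39 m/s; Δx = -39·1 + ½·12·1² = -33 m; v ends -27 m/s.
7–8 s: v starts -27 m/s; Δx = -27·1 + ½·-3·1² = -28.5 m; v ends -30 m/s.
x(8) = 6 + Σ Δx = -161.5 m.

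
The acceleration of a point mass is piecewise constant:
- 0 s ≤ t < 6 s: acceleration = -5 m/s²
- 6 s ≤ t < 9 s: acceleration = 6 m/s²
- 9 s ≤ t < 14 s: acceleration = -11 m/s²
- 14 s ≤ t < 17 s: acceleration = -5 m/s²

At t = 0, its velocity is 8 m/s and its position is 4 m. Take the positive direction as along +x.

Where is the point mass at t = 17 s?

-434 m

On each constant-a segment, Δv = aΔt and Δx = v₀Δt + ½aΔt²; chain segment to segment.
0–6 s: v starts 8 m/s; Δx = 8·6 + ½·-5·6² = -42 m; v ends -22 m/s.
6–9 s: v starts -22 m/s; Δx = -22·3 + ½·6·3² = -39 m; v ends -4 m/s.
9–14 s: v starts -4 m/s; Δx = -4·5 + ½·-11·5² = -157.5 m; v ends -59 m/s.
14–17 s: v starts -59 m/s; Δx = -59·3 + ½·-5·3² = -199.5 m; v ends -74 m/s.
x(17) = 4 + Σ Δx = -434 m.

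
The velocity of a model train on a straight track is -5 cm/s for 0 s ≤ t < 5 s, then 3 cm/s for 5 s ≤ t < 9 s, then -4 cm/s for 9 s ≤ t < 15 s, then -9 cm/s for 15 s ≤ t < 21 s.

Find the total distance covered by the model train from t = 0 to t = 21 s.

115 cm

Distance (not displacement) is the total path length: add the absolute areas under v-t.
0–5 s: |-5| × 5 = 25 cm
5–9 s: |3| × 4 = 12 cm
9–15 s: |-4| × 6 = 24 cm
15–21 s: |-9| × 6 = 54 cm
Total distance = 115 cm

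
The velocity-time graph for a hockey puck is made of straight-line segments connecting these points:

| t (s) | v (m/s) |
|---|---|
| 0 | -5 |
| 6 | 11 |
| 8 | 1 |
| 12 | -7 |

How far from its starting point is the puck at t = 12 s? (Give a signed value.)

Net displacement equals the area under the velocity-time graph (areas below the axis count negative).
0–6 s: ½(-5 + 11)(6) = 18 m
6–8 s: ½(11 + 1)(2) = 12 m
8–12 s: ½(1 + -7)(4) = -12 m
Net displacement = 18 m

18 m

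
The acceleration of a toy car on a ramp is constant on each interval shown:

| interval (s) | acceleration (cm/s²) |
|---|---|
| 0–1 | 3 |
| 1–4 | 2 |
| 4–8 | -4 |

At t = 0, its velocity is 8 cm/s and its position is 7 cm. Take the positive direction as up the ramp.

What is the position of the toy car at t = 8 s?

On each constant-a segment, Δv = aΔt and Δx = v₀Δt + ½aΔt²; chain segment to segment.
0–1 s: v starts 8 cm/s; Δx = 8·1 + ½·3·1² = 9.5 cm; v ends 11 cm/s.
1–4 s: v starts 11 cm/s; Δx = 11·3 + ½·2·3² = 42 cm; v ends 17 cm/s.
4–8 s: v starts 17 cm/s; Δx = 17·4 + ½·-4·4² = 36 cm; v ends 1 cm/s.
x(8) = 7 + Σ Δx = 94.5 cm.

94.5 cm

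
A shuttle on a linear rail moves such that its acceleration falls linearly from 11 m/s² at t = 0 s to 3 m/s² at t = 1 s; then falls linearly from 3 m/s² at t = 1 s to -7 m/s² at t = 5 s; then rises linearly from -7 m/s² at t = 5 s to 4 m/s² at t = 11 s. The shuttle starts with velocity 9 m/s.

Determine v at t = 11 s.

Δv equals the area under the a-t graph; then v = v₀ + Δv.
0–1 s: ½(11 + 3)(1) = 7 m/s
1–5 s: ½(3 + -7)(4) = -8 m/s
5–11 s: ½(-7 + 4)(6) = -9 m/s
Δv = -10 m/s, so v(11) = 9 + (-10) = -1 m/s.

-1 m/s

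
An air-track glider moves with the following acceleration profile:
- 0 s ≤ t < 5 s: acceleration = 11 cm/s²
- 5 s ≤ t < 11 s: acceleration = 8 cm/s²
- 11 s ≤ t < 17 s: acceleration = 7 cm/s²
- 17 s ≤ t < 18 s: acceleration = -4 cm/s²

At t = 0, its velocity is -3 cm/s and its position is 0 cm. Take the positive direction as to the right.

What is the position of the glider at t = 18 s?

1444.5 cm

On each constant-a segment, Δv = aΔt and Δx = v₀Δt + ½aΔt²; chain segment to segment.
0–5 s: v starts -3 cm/s; Δx = -3·5 + ½·11·5² = 122.5 cm; v ends 52 cm/s.
5–11 s: v starts 52 cm/s; Δx = 52·6 + ½·8·6² = 456 cm; v ends 100 cm/s.
11–17 s: v starts 100 cm/s; Δx = 100·6 + ½·7·6² = 726 cm; v ends 142 cm/s.
17–18 s: v starts 142 cm/s; Δx = 142·1 + ½·-4·1² = 140 cm; v ends 138 cm/s.
x(18) = 0 + Σ Δx = 1444.5 cm.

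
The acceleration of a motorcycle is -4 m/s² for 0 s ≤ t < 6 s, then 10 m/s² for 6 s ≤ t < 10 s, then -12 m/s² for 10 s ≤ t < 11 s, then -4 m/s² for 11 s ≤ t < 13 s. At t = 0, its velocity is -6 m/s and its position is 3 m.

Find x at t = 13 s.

-153 m

On each constant-a segment, Δv = aΔt and Δx = v₀Δt + ½aΔt²; chain segment to segment.
0–6 s: v starts -6 m/s; Δx = -6·6 + ½·-4·6² = -108 m; v ends -30 m/s.
6–10 s: v starts -30 m/s; Δx = -30·4 + ½·10·4² = -40 m; v ends 10 m/s.
10–11 s: v starts 10 m/s; Δx = 10·1 + ½·-12·1² = 4 m; v ends -2 m/s.
11–13 s: v starts -2 m/s; Δx = -2·2 + ½·-4·2² = -12 m; v ends -10 m/s.
x(13) = 3 + Σ Δx = -153 m.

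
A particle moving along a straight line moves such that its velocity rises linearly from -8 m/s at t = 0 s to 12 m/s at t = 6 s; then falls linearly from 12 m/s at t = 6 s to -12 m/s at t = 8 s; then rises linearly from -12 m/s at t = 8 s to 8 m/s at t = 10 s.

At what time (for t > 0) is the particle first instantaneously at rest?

v changes sign on 0–6 s (from -8 to 12); the graph is linear there, so v = 0 at t = 0 + (8)·(6 − 0)/(12 − -8) = 2.4 s.

t = 2.4 s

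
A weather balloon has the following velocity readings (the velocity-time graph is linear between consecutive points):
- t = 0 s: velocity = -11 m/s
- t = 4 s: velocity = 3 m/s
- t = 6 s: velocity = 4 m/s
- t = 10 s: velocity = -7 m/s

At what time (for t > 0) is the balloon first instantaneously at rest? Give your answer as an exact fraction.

v changes sign on 0–4 s (from -11 to 3); the graph is linear there, so v = 0 at t = 0 + (11)·(4 − 0)/(3 − -11) = 22/7 s.

t = 22/7 s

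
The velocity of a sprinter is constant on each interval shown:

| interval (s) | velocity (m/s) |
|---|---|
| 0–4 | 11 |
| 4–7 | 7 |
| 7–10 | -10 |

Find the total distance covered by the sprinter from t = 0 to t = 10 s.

95 m

Distance (not displacement) is the total path length: add the absolute areas under v-t.
0–4 s: |11| × 4 = 44 m
4–7 s: |7| × 3 = 21 m
7–10 s: |-10| × 3 = 30 m
Total distance = 95 m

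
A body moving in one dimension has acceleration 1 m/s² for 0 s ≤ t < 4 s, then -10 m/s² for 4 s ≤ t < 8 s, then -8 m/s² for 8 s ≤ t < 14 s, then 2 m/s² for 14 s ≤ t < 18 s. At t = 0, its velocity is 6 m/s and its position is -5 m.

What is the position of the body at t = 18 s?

-633 m

On each constant-a segment, Δv = aΔt and Δx = v₀Δt + ½aΔt²; chain segment to segment.
0–4 s: v starts 6 m/s; Δx = 6·4 + ½·1·4² = 32 m; v ends 10 m/s.
4–8 s: v starts 10 m/s; Δx = 10·4 + ½·-10·4² = -40 m; v ends -30 m/s.
8–14 s: v starts -30 m/s; Δx = -30·6 + ½·-8·6² = -324 m; v ends -78 m/s.
14–18 s: v starts -78 m/s; Δx = -78·4 + ½·2·4² = -296 m; v ends -70 m/s.
x(18) = -5 + Σ Δx = -633 m.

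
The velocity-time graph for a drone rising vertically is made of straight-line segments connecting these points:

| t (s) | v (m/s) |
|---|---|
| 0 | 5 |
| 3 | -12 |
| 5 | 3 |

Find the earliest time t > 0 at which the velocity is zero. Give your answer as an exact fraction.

v changes sign on 0–3 s (from 5 to -12); the graph is linear there, so v = 0 at t = 0 + (-5)·(3 − 0)/(-12 − 5) = 15/17 s.

t = 15/17 s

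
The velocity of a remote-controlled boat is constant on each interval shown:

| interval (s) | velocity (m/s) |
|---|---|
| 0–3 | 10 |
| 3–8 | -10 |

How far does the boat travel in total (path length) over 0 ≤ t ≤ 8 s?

80 m

Total distance travelled is ∫|v| dt — sum the magnitudes of each area piece.
0–3 s: |10| × 3 = 30 m
3–8 s: |-10| × 5 = 50 m
Total distance = 80 m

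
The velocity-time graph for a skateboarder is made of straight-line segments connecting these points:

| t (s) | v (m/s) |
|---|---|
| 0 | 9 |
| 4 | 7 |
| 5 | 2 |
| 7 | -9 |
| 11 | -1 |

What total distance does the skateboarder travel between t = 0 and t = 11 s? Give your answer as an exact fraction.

1413/22 m

Distance (not displacement) is the total path length: add the absolute areas under v-t.
0–4 s: |½(9 + 7)(4)| = 32 m
4–5 s: |½(7 + 2)(1)| = 4.5 m
5–7 s: v = 0 at t = 59/11 s; triangle areas 4/11 + 81/11 = 85/11 m
7–11 s: |½(-9 + -1)(4)| = 20 m
Total distance = 1413/22 m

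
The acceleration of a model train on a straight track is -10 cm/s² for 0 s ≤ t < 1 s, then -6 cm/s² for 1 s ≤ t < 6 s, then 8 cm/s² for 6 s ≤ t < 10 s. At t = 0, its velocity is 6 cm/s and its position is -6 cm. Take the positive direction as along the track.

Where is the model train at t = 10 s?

-172 cm

On each constant-a segment, Δv = aΔt and Δx = v₀Δt + ½aΔt²; chain segment to segment.
0–1 s: v starts 6 cm/s; Δx = 6·1 + ½·-10·1² = 1 cm; v ends -4 cm/s.
1–6 s: v starts -4 cm/s; Δx = -4·5 + ½·-6·5² = -95 cm; v ends -34 cm/s.
6–10 s: v starts -34 cm/s; Δx = -34·4 + ½·8·4² = -72 cm; v ends -2 cm/s.
x(10) = -6 + Σ Δx = -172 cm.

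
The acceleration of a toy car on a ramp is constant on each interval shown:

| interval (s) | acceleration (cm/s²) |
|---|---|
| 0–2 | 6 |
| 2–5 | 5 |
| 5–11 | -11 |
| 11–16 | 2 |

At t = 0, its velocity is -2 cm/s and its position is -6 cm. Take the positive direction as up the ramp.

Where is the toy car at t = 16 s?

-173.5 cm

On each constant-a segment, Δv = aΔt and Δx = v₀Δt + ½aΔt²; chain segment to segment.
0–2 s: v starts -2 cm/s; Δx = -2·2 + ½·6·2² = 8 cm; v ends 10 cm/s.
2–5 s: v starts 10 cm/s; Δx = 10·3 + ½·5·3² = 52.5 cm; v ends 25 cm/s.
5–11 s: v starts 25 cm/s; Δx = 25·6 + ½·-11·6² = -48 cm; v ends -41 cm/s.
11–16 s: v starts -41 cm/s; Δx = -41·5 + ½·2·5² = -180 cm; v ends -31 cm/s.
x(16) = -6 + Σ Δx = -173.5 cm.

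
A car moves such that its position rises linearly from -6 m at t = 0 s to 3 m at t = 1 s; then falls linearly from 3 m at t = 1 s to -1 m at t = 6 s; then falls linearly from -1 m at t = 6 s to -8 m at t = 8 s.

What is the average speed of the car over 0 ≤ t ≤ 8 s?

2.5 m/s

Average speed = (total path length)/(elapsed time); on a piecewise-linear x-t graph the path length is Σ|Δx|.
0–1 s: |Δx| = |3 − -6| = 9 m
1–6 s: |Δx| = |-1 − 3| = 4 m
6–8 s: |Δx| = |-8 − -1| = 7 m
Total path = 20 m; average speed = 20/8 = 2.5 m/s.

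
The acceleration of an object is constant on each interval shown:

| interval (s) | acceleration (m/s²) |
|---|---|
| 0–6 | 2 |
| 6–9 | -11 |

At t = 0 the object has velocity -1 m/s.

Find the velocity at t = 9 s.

Δv equals the area under the a-t graph; then v = v₀ + Δv.
0–6 s: 2 × 6 = 12 m/s
6–9 s: -11 × 3 = -33 m/s
Δv = -21 m/s, so v(9) = -1 + (-21) = -22 m/s.

-22 m/s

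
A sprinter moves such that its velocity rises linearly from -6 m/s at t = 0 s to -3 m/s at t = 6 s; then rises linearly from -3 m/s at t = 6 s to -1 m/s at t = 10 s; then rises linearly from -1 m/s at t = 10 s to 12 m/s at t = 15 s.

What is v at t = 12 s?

On 10–15 s the graph is linear from -1 to 12 m/s: v(12) = -1 + (12 − -1)·(12 − 10)/(15 − 10) = 4.2 m/s.

4.2 m/s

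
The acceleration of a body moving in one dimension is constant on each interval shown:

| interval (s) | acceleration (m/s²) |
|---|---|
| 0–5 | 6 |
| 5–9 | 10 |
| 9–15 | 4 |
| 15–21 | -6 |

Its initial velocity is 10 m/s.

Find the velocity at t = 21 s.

68 m/s

Δv equals the area under the a-t graph; then v = v₀ + Δv.
0–5 s: 6 × 5 = 30 m/s
5–9 s: 10 × 4 = 40 m/s
9–15 s: 4 × 6 = 24 m/s
15–21 s: -6 × 6 = -36 m/s
Δv = 58 m/s, so v(21) = 10 + (58) = 68 m/s.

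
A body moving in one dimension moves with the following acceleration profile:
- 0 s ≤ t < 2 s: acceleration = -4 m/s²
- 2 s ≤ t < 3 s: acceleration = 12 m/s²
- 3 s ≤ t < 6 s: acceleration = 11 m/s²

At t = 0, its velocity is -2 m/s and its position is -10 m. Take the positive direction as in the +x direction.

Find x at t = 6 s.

On each constant-a segment, Δv = aΔt and Δx = v₀Δt + ½aΔt²; chain segment to segment.
0–2 s: v starts -2 m/s; Δx = -2·2 + ½·-4·2² = -12 m; v ends -10 m/s.
2–3 s: v starts -10 m/s; Δx = -10·1 + ½·12·1² = -4 m; v ends 2 m/s.
3–6 s: v starts 2 m/s; Δx = 2·3 + ½·11·3² = 55.5 m; v ends 35 m/s.
x(6) = -10 + Σ Δx = 29.5 m.

29.5 m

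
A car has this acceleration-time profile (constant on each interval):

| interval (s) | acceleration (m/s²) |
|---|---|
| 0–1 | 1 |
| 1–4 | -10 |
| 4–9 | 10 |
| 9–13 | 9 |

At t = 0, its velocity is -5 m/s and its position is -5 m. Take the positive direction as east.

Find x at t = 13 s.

On each constant-a segment, Δv = aΔt and Δx = v₀Δt + ½aΔt²; chain segment to segment.
0–1 s: v starts -5 m/s; Δx = -5·1 + ½·1·1² = -4.5 m; v ends -4 m/s.
1–4 s: v starts -4 m/s; Δx = -4·3 + ½·-10·3² = -57 m; v ends -34 m/s.
4–9 s: v starts -34 m/s; Δx = -34·5 + ½·10·5² = -45 m; v ends 16 m/s.
9–13 s: v starts 16 m/s; Δx = 16·4 + ½·9·4² = 136 m; v ends 52 m/s.
x(13) = -5 + Σ Δx = 24.5 m.

24.5 m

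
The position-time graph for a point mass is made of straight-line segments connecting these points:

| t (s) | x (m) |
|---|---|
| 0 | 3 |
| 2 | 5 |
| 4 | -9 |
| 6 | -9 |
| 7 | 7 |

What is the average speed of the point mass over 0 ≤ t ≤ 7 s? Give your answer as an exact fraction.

32/7 m/s

Average speed = (total path length)/(elapsed time); on a piecewise-linear x-t graph the path length is Σ|Δx|.
0–2 s: |Δx| = |5 − 3| = 2 m
2–4 s: |Δx| = |-9 − 5| = 14 m
4–6 s: |Δx| = |-9 − -9| = 0 m
6–7 s: |Δx| = |7 − -9| = 16 m
Total path = 32 m; average speed = 32/7 = 32/7 m/s.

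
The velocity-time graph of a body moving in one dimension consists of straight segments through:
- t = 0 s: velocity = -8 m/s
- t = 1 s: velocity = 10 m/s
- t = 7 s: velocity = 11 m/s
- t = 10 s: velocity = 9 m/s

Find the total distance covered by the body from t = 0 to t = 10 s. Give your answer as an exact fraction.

Distance (not displacement) is the total path length: add the absolute areas under v-t.
0–1 s: v = 0 at t = 4/9 s; triangle areas 16/9 + 25/9 = 41/9 m
1–7 s: |½(10 + 11)(6)| = 63 m
7–10 s: |½(11 + 9)(3)| = 30 m
Total distance = 878/9 m

878/9 m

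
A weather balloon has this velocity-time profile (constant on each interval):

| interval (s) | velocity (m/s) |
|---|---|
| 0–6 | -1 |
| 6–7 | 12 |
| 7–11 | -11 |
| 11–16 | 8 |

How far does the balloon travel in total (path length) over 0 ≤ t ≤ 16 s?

Total distance travelled is ∫|v| dt — sum the magnitudes of each area piece.
0–6 s: |-1| × 6 = 6 m
6–7 s: |12| × 1 = 12 m
7–11 s: |-11| × 4 = 44 m
11–16 s: |8| × 5 = 40 m
Total distance = 102 m

102 m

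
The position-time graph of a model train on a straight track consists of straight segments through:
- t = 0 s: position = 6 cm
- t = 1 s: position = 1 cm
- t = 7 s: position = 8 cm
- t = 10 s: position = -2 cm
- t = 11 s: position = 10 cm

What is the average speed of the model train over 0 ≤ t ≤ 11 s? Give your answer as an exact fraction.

34/11 cm/s

Average speed = (total path length)/(elapsed time); on a piecewise-linear x-t graph the path length is Σ|Δx|.
0–1 s: |Δx| = |1 − 6| = 5 cm
1–7 s: |Δx| = |8 − 1| = 7 cm
7–10 s: |Δx| = |-2 − 8| = 10 cm
10–11 s: |Δx| = |10 − -2| = 12 cm
Total path = 34 cm; average speed = 34/11 = 34/11 cm/s.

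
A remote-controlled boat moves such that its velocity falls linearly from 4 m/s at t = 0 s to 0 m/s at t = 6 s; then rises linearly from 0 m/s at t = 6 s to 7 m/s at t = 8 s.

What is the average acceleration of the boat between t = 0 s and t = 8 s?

Average acceleration = Δv/Δt = (7 − 4)/(8 − 0) = 0.375 m/s².

0.375 m/s²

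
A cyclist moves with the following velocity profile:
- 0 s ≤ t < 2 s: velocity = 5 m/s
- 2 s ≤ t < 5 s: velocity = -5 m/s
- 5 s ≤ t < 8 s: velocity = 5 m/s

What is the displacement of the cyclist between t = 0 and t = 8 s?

Displacement is the signed area under the v-t curve.
0–2 s: 5 × 2 = 10 m
2–5 s: -5 × 3 = -15 m
5–8 s: 5 × 3 = 15 m
Net displacement = 10 m

10 m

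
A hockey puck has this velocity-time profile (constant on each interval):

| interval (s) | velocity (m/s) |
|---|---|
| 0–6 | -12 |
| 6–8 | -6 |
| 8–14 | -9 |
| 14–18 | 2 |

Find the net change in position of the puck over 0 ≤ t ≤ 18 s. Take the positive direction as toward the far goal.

Displacement is the signed area under the v-t curve.
0–6 s: -12 × 6 = -72 m
6–8 s: -6 × 2 = -12 m
8–14 s: -9 × 6 = -54 m
14–18 s: 2 × 4 = 8 m
Net displacement = -130 m

-130 m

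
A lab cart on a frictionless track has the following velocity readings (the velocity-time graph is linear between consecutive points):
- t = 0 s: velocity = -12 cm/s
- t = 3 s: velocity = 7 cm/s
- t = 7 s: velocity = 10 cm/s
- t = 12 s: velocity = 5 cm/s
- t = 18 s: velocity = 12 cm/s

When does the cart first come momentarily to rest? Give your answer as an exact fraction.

v changes sign on 0–3 s (from -12 to 7); the graph is linear there, so v = 0 at t = 0 + (12)·(3 − 0)/(7 − -12) = 36/19 s.

t = 36/19 s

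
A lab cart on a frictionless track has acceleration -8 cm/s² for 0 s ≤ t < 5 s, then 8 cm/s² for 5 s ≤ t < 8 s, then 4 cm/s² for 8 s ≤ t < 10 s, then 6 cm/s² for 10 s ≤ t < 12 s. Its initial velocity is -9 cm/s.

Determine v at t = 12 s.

-5 cm/s

Δv equals the area under the a-t graph; then v = v₀ + Δv.
0–5 s: -8 × 5 = -40 cm/s
5–8 s: 8 × 3 = 24 cm/s
8–10 s: 4 × 2 = 8 cm/s
10–12 s: 6 × 2 = 12 cm/s
Δv = 4 cm/s, so v(12) = -9 + (4) = -5 cm/s.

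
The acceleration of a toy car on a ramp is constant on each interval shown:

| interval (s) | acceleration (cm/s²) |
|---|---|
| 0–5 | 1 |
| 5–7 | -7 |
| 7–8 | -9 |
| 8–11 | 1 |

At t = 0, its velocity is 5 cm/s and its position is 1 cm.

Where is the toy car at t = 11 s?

1.5 cm

On each constant-a segment, Δv = aΔt and Δx = v₀Δt + ½aΔt²; chain segment to segment.
0–5 s: v starts 5 cm/s; Δx = 5·5 + ½·1·5² = 37.5 cm; v ends 10 cm/s.
5–7 s: v starts 10 cm/s; Δx = 10·2 + ½·-7·2² = 6 cm; v ends -4 cm/s.
7–8 s: v starts -4 cm/s; Δx = -4·1 + ½·-9·1² = -8.5 cm; v ends -13 cm/s.
8–11 s: v starts -13 cm/s; Δx = -13·3 + ½·1·3² = -34.5 cm; v ends -10 cm/s.
x(11) = 1 + Σ Δx = 1.5 cm.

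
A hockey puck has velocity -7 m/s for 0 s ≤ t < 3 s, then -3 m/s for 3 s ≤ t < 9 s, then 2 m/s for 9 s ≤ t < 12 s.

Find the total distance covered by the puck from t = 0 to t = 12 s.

45 m

Total distance travelled is ∫|v| dt — sum the magnitudes of each area piece.
0–3 s: |-7| × 3 = 21 m
3–9 s: |-3| × 6 = 18 m
9–12 s: |2| × 3 = 6 m
Total distance = 45 m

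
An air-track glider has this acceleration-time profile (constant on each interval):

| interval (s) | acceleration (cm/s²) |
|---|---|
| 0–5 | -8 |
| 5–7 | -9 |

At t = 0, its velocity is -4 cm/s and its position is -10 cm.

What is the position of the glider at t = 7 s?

On each constant-a segment, Δv = aΔt and Δx = v₀Δt + ½aΔt²; chain segment to segment.
0–5 s: v starts -4 cm/s; Δx = -4·5 + ½·-8·5² = -120 cm; v ends -44 cm/s.
5–7 s: v starts -44 cm/s; Δx = -44·2 + ½·-9·2² = -106 cm; v ends -62 cm/s.
x(7) = -10 + Σ Δx = -236 cm.

-236 cm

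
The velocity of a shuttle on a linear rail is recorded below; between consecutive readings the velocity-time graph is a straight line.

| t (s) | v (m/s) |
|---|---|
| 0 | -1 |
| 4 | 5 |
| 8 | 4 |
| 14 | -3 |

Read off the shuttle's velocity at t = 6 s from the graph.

On 4–8 s the graph is linear from 5 to 4 m/s: v(6) = 5 + (4 − 5)·(6 − 4)/(8 − 4) = 4.5 m/s.

4.5 m/s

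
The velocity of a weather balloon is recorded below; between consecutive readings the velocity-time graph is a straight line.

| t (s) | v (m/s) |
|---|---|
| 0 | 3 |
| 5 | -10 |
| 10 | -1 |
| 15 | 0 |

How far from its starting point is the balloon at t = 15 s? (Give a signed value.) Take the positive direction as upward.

-47.5 m

Displacement is the signed area under the v-t curve.
0–5 s: ½(3 + -10)(5) = -17.5 m
5–10 s: ½(-10 + -1)(5) = -27.5 m
10–15 s: ½(-1 + 0)(5) = -2.5 m
Net displacement = -47.5 m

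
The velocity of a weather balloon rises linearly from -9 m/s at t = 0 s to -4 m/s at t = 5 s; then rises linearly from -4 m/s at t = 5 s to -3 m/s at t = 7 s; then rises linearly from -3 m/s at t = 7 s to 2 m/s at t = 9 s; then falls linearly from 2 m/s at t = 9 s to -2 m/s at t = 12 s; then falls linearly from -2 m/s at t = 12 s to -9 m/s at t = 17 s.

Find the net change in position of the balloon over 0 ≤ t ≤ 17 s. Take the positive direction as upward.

Net displacement equals the area under the velocity-time graph (areas below the axis count negative).
0–5 s: ½(-9 + -4)(5) = -32.5 m
5–7 s: ½(-4 + -3)(2) = -7 m
7–9 s: ½(-3 + 2)(2) = -1 m
9–12 s: ½(2 + -2)(3) = 0 m
12–17 s: ½(-2 + -9)(5) = -27.5 m
Net displacement = -68 m

-68 m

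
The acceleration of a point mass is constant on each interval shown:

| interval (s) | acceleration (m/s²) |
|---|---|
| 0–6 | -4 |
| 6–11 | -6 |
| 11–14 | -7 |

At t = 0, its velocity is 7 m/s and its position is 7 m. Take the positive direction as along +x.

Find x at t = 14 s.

-355.5 m

On each constant-a segment, Δv = aΔt and Δx = v₀Δt + ½aΔt²; chain segment to segment.
0–6 s: v starts 7 m/s; Δx = 7·6 + ½·-4·6² = -30 m; v ends -17 m/s.
6–11 s: v starts -17 m/s; Δx = -17·5 + ½·-6·5² = -160 m; v ends -47 m/s.
11–14 s: v starts -47 m/s; Δx = -47·3 + ½·-7·3² = -172.5 m; v ends -68 m/s.
x(14) = 7 + Σ Δx = -355.5 m.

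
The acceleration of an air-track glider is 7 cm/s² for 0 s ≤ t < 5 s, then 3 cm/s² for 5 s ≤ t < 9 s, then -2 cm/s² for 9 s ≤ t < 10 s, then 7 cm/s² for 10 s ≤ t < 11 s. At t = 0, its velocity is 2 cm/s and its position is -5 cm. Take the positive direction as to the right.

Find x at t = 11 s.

363 cm

On each constant-a segment, Δv = aΔt and Δx = v₀Δt + ½aΔt²; chain segment to segment.
0–5 s: v starts 2 cm/s; Δx = 2·5 + ½·7·5² = 97.5 cm; v ends 37 cm/s.
5–9 s: v starts 37 cm/s; Δx = 37·4 + ½·3·4² = 172 cm; v ends 49 cm/s.
9–10 s: v starts 49 cm/s; Δx = 49·1 + ½·-2·1² = 48 cm; v ends 47 cm/s.
10–11 s: v starts 47 cm/s; Δx = 47·1 + ½·7·1² = 50.5 cm; v ends 54 cm/s.
x(11) = -5 + Σ Δx = 363 cm.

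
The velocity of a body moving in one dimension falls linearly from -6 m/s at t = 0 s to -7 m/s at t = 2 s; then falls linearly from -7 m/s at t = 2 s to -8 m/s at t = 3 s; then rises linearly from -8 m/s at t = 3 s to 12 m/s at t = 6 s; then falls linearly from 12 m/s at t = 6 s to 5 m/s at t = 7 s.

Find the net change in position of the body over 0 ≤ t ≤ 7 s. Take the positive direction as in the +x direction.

Net displacement equals the area under the velocity-time graph (areas below the axis count negative).
0–2 s: ½(-6 + -7)(2) = -13 m
2–3 s: ½(-7 + -8)(1) = -7.5 m
3–6 s: ½(-8 + 12)(3) = 6 m
6–7 s: ½(12 + 5)(1) = 8.5 m
Net displacement = -6 m

-6 m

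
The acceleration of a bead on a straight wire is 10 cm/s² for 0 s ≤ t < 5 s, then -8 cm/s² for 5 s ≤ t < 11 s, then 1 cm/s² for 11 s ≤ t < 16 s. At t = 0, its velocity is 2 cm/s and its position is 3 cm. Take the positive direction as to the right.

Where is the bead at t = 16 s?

On each constant-a segment, Δv = aΔt and Δx = v₀Δt + ½aΔt²; chain segment to segment.
0–5 s: v starts 2 cm/s; Δx = 2·5 + ½·10·5² = 135 cm; v ends 52 cm/s.
5–11 s: v starts 52 cm/s; Δx = 52·6 + ½·-8·6² = 168 cm; v ends 4 cm/s.
11–16 s: v starts 4 cm/s; Δx = 4·5 + ½·1·5² = 32.5 cm; v ends 9 cm/s.
x(16) = 3 + Σ Δx = 338.5 cm.

338.5 cm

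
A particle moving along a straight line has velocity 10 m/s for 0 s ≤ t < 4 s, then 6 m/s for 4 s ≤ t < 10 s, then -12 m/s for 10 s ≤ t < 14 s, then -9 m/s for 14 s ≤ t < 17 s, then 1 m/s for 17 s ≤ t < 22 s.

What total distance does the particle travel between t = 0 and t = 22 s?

156 m

Total distance travelled is ∫|v| dt — sum the magnitudes of each area piece.
0–4 s: |10| × 4 = 40 m
4–10 s: |6| × 6 = 36 m
10–14 s: |-12| × 4 = 48 m
14–17 s: |-9| × 3 = 27 m
17–22 s: |1| × 5 = 5 m
Total distance = 156 m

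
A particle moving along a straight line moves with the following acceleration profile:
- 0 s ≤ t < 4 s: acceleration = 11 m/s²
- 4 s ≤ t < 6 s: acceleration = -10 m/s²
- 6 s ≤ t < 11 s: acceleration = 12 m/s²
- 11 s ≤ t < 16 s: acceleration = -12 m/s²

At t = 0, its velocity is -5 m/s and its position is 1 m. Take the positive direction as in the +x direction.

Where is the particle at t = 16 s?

On each constant-a segment, Δv = aΔt and Δx = v₀Δt + ½aΔt²; chain segment to segment.
0–4 s: v starts -5 m/s; Δx = -5·4 + ½·11·4² = 68 m; v ends 39 m/s.
4–6 s: v starts 39 m/s; Δx = 39·2 + ½·-10·2² = 58 m; v ends 19 m/s.
6–11 s: v starts 19 m/s; Δx = 19·5 + ½·12·5² = 245 m; v ends 79 m/s.
11–16 s: v starts 79 m/s; Δx = 79·5 + ½·-12·5² = 245 m; v ends 19 m/s.
x(16) = 1 + Σ Δx = 617 m.

617 m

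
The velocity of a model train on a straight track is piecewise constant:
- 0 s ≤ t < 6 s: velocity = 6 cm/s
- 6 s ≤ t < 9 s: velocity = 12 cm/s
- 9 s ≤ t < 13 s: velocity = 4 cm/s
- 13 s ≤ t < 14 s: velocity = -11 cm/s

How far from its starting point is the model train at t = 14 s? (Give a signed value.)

Net displacement equals the area under the velocity-time graph (areas below the axis count negative).
0–6 s: 6 × 6 = 36 cm
6–9 s: 12 × 3 = 36 cm
9–13 s: 4 × 4 = 16 cm
13–14 s: -11 × 1 = -11 cm
Net displacement = 77 cm

77 cm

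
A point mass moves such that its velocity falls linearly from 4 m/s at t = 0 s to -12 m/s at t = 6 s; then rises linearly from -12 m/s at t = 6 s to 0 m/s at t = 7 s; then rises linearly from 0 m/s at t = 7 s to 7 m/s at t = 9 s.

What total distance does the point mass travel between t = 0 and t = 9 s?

Distance (not displacement) is the total path length: add the absolute areas under v-t.
0–6 s: v = 0 at t = 1.5 s; triangle areas 3 + 27 = 30 m
6–7 s: |½(-12 + 0)(1)| = 6 m
7–9 s: |½(0 + 7)(2)| = 7 m
Total distance = 43 m

43 m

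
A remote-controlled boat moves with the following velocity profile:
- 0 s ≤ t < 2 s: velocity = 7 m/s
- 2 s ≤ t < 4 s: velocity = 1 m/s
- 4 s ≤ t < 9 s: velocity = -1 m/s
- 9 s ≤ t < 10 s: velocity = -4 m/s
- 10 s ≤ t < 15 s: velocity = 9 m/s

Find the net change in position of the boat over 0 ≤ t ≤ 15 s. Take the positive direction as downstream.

Net displacement equals the area under the velocity-time graph (areas below the axis count negative).
0–2 s: 7 × 2 = 14 m
2–4 s: 1 × 2 = 2 m
4–9 s: -1 × 5 = -5 m
9–10 s: -4 × 1 = -4 m
10–15 s: 9 × 5 = 45 m
Net displacement = 52 m

52 m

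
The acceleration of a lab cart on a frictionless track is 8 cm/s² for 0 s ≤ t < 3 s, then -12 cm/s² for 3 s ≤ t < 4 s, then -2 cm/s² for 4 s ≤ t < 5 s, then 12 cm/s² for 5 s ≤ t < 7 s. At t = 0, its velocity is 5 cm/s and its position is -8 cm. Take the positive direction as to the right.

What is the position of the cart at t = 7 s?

On each constant-a segment, Δv = aΔt and Δx = v₀Δt + ½aΔt²; chain segment to segment.
0–3 s: v starts 5 cm/s; Δx = 5·3 + ½·8·3² = 51 cm; v ends 29 cm/s.
3–4 s: v starts 29 cm/s; Δx = 29·1 + ½·-12·1² = 23 cm; v ends 17 cm/s.
4–5 s: v starts 17 cm/s; Δx = 17·1 + ½·-2·1² = 16 cm; v ends 15 cm/s.
5–7 s: v starts 15 cm/s; Δx = 15·2 + ½·12·2² = 54 cm; v ends 39 cm/s.
x(7) = -8 + Σ Δx = 136 cm.

136 cm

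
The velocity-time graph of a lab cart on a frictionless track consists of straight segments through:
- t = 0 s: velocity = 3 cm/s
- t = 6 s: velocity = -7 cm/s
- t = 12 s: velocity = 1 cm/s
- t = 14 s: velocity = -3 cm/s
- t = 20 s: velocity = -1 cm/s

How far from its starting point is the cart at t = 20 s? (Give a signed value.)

Net displacement equals the area under the velocity-time graph (areas below the axis count negative).
0–6 s: ½(3 + -7)(6) = -12 cm
6–12 s: ½(-7 + 1)(6) = -18 cm
12–14 s: ½(1 + -3)(2) = -2 cm
14–20 s: ½(-3 + -1)(6) = -12 cm
Net displacement = -44 cm

-44 cm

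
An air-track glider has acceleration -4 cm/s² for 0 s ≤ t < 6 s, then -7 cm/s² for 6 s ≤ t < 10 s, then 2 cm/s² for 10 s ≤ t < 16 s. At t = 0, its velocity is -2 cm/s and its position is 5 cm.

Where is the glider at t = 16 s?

On each constant-a segment, Δv = aΔt and Δx = v₀Δt + ½aΔt²; chain segment to segment.
0–6 s: v starts -2 cm/s; Δx = -2·6 + ½·-4·6² = -84 cm; v ends -26 cm/s.
6–10 s: v starts -26 cm/s; Δx = -26·4 + ½·-7·4² = -160 cm; v ends -54 cm/s.
10–16 s: v starts -54 cm/s; Δx = -54·6 + ½·2·6² = -288 cm; v ends -42 cm/s.
x(16) = 5 + Σ Δx = -527 cm.

-527 cm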